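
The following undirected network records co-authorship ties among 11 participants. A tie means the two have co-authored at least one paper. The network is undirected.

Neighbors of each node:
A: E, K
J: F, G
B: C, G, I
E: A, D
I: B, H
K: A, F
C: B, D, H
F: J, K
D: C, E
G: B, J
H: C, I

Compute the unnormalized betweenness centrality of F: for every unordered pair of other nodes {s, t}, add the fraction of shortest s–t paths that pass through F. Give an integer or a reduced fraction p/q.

Pairs whose geodesics pass through F — A–G: 1; A–J: 1; E–J: 1; I–K: 1; B–K: 1; G–K: 1; J–K: 1.
All other pairs contribute 0.
Summing the contributions gives betweenness(F) = 7.

7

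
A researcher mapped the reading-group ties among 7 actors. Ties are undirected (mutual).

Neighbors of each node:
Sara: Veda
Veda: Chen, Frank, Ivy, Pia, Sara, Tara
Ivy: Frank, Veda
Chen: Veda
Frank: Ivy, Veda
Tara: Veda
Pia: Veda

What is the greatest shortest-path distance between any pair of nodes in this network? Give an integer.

Eccentricity of each node (its greatest distance to any other): Chen:2, Frank:2, Ivy:2, Pia:2, Sara:2, Tara:2, Veda:1.
The maximum eccentricity is 2, realized for instance by the pair Frank–Tara via Frank – Veda – Tara. So the diameter is 2.

2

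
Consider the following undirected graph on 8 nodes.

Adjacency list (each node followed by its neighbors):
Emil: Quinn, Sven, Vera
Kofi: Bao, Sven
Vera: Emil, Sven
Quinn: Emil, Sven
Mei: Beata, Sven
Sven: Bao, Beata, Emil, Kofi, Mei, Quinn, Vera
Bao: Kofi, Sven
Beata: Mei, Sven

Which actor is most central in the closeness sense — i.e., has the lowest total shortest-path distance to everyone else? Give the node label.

Farness (sum of distances to all others) for each node — Bao:12, Beata:12, Emil:11, Kofi:12, Mei:12, Quinn:12, Sven:7, Vera:12.
The smallest farness is 7, for Sven, so Sven has the highest closeness.

Sven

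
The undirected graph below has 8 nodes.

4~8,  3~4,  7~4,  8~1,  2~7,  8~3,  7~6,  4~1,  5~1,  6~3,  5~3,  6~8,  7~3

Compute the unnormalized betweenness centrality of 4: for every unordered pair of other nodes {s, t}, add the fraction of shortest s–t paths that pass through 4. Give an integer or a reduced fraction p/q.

3

Pairs whose geodesics pass through 4 — 2–1: 1; 2–8: 1/3; 1–7: 1; 1–3: 1/3; 8–7: 1/3.
All other pairs contribute 0.
Summing the contributions gives betweenness(4) = 3.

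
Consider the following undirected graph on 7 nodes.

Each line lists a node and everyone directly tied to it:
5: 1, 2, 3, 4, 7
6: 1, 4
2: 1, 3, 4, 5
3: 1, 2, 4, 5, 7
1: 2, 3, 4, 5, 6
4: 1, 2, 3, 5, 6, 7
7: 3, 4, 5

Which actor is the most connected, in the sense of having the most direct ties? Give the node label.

4

Degrees — 1:5, 2:4, 3:5, 4:6, 5:5, 6:2, 7:3.
The maximum is 6, attained only by 4.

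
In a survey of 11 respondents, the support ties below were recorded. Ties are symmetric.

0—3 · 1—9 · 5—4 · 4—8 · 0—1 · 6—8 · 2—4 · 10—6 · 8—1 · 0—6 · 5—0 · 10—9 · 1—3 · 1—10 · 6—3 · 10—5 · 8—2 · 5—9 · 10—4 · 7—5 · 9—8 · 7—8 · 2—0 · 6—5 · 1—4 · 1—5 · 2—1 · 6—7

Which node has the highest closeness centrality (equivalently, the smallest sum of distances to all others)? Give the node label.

1

Farness (sum of distances to all others) for each node — 0:15, 1:12, 2:16, 3:17, 4:15, 5:13, 6:14, 7:17, 8:14, 9:16, 10:15.
The smallest farness is 12, for 1, so 1 has the highest closeness.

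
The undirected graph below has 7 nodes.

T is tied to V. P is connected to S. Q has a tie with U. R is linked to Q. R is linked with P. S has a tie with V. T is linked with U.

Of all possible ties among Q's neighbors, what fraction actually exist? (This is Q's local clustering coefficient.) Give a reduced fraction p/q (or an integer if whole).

Q's neighbors: R and U (k = 2).
Possible neighbor pairs: C(2,2) = 1. Edges among them: none → e = 0.
Clustering(Q) = 0/1.

0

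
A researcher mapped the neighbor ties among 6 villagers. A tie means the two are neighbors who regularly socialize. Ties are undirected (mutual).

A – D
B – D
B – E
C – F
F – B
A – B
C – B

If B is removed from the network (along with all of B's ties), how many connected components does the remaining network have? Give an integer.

3

Without B, the remaining ties split the others into: {A, D}; {C, F}; {E}.
That's 3 separate components.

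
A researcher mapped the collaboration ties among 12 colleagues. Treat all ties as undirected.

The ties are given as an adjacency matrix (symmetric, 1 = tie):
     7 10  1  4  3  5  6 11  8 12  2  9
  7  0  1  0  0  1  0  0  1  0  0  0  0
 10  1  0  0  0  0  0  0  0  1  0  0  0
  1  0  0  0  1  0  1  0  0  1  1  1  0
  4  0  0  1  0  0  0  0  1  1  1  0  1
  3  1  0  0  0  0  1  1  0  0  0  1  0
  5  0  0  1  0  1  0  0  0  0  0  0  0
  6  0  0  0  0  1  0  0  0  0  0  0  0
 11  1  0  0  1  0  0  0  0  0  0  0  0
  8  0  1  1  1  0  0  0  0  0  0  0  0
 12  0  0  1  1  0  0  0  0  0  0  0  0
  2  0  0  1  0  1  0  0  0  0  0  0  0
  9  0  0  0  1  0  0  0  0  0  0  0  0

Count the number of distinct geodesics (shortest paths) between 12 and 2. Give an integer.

The shortest distance is 2, and the only length-2 path is 12–1–2. So there is exactly 1 shortest path.

1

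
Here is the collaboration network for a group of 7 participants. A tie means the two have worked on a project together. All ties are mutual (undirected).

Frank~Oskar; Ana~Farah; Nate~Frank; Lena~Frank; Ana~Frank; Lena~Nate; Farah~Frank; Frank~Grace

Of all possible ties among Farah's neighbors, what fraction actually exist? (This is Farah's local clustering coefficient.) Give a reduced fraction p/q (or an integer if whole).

Farah's neighbors: Ana and Frank (k = 2).
Possible neighbor pairs: C(2,2) = 1. Edges among them: Ana–Frank → e = 1.
Clustering(Farah) = 1/1.

1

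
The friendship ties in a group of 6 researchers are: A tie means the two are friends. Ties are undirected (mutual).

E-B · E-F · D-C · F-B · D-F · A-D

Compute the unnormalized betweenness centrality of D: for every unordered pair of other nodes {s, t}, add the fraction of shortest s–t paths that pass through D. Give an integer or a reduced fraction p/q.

7

Pairs whose geodesics pass through D — A–C: 1; A–E: 1; A–B: 1; A–F: 1; C–E: 1; C–B: 1; C–F: 1.
All other pairs contribute 0.
Summing the contributions gives betweenness(D) = 7.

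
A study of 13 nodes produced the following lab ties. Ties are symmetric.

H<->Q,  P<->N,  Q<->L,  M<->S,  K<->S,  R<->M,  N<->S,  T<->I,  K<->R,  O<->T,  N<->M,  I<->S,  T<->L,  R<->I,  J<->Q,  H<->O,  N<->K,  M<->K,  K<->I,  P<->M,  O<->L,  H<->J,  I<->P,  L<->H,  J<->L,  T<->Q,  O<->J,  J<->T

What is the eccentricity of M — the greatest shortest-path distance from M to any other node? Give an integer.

Distances from M: H:5, I:2, J:4, K:1, L:4, N:1, O:4, P:1, Q:4, R:1, S:1, T:3.
The largest is 5 (to H), so the eccentricity of M is 5.

5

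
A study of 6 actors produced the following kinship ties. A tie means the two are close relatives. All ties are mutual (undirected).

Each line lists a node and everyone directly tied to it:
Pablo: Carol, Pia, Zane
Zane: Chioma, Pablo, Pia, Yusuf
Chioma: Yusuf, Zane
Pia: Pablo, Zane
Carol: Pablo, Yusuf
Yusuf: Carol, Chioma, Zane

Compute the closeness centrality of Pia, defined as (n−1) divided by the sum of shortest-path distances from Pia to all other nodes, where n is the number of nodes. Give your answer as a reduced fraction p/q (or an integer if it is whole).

Distances from Pia: Carol:2, Chioma:2, Pablo:1, Yusuf:2, Zane:1. Sum = 8.
n = 6, so closeness = 5/8.

5/8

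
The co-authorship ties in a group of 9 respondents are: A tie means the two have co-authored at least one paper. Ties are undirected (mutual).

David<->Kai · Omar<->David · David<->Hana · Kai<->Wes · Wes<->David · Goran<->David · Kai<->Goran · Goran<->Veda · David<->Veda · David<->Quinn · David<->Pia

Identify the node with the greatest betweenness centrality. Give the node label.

David

Unnormalized betweenness of each node: David:24, Goran:1/2, Hana:0, Kai:1/2, Omar:0, Pia:0, Quinn:0, Veda:0, Wes:0.
David has the largest value, 24, making it the main broker — the node through which the most shortest paths run.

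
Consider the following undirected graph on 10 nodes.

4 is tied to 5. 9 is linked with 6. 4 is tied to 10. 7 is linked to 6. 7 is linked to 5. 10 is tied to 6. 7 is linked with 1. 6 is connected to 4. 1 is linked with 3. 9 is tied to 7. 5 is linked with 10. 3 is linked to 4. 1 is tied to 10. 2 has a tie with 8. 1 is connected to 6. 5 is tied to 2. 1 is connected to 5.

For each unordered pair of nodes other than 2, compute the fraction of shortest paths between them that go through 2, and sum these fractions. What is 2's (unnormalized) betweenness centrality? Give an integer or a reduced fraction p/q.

Pairs whose geodesics pass through 2 — 9–8: 1; 5–8: 1; 10–8: 1; 6–8: 4/4; 1–8: 1; 7–8: 1; 8–3: 2/2; 8–4: 1.
All other pairs contribute 0.
Summing the contributions gives betweenness(2) = 8.

8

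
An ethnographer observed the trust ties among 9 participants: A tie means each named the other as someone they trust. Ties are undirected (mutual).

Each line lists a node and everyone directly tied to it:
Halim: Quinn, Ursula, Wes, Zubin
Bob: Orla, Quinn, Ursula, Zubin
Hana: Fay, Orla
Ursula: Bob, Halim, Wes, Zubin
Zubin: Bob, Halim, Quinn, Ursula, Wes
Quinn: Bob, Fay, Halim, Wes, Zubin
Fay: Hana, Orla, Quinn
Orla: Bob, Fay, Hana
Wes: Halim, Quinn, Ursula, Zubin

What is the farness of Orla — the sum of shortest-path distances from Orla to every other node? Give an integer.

Distances from Orla: Bob:1, Fay:1, Halim:3, Hana:1, Quinn:2, Ursula:2, Wes:3, Zubin:2.
Sum = 1 + 1 + 3 + 1 + 2 + 2 + 3 + 2 = 15.

15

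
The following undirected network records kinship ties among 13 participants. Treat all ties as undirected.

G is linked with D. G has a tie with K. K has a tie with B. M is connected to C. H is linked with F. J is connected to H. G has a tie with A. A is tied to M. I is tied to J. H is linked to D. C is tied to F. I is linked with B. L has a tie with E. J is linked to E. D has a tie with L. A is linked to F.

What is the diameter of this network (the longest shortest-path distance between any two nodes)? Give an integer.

5

Eccentricity of each node (its greatest distance to any other): A:4, B:5, C:5, D:3, E:5, F:4, G:3, H:3, I:5, J:4, K:4, L:4, M:5.
The maximum eccentricity is 5, realized for instance by the pair E–M via E – L – D – G – A – M. So the diameter is 5.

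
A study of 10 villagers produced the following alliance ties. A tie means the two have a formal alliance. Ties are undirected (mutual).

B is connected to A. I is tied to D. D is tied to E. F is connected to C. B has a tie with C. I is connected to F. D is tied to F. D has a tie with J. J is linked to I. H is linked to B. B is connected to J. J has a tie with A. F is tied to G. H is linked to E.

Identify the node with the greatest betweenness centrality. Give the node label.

F

Unnormalized betweenness of each node: A:0, B:49/6, C:11/3, D:49/6, E:5/2, F:21/2, G:0, H:2, I:5/3, J:19/3.
F has the largest value, 21/2, making it the main broker — the node through which the most shortest paths run.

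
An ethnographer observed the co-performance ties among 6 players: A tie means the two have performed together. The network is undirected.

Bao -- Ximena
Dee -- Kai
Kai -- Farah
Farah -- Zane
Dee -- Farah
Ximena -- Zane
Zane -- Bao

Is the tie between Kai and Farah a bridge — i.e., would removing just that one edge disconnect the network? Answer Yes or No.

No

Even without that edge, Kai still reaches Farah via Kai – Dee – Farah, so the network stays connected. Not a bridge.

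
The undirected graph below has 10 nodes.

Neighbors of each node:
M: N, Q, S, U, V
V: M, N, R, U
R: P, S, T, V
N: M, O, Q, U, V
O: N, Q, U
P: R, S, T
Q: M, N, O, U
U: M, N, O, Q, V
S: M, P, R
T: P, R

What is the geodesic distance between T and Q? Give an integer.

4

One shortest route is T – R – S – M – Q, which uses 4 edges, and at distance 3 from T we only reach {M, N, U}, which does not include Q. So d(T,Q) = 4.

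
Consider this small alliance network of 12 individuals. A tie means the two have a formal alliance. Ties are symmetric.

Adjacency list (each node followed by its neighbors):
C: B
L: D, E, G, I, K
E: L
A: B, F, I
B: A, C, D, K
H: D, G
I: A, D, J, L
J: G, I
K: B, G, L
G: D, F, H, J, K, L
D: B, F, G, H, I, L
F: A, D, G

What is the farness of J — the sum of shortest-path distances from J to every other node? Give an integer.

Distances from J: A:2, B:3, C:4, D:2, E:3, F:2, G:1, H:2, I:1, K:2, L:2.
Sum = 2 + 3 + 4 + 2 + 3 + 2 + 1 + 2 + 1 + 2 + 2 = 24.

24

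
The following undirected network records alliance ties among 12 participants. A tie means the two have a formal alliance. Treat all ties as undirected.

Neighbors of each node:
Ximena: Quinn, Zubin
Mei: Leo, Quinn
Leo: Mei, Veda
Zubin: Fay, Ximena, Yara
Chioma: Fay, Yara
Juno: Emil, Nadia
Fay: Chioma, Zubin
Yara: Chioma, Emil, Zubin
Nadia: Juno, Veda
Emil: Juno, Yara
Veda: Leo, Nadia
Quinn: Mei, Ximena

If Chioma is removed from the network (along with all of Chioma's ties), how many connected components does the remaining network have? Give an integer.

1

Chioma's neighbors (Fay and Yara) remain reachable from one another through other ties, so the rest of the network stays in one piece.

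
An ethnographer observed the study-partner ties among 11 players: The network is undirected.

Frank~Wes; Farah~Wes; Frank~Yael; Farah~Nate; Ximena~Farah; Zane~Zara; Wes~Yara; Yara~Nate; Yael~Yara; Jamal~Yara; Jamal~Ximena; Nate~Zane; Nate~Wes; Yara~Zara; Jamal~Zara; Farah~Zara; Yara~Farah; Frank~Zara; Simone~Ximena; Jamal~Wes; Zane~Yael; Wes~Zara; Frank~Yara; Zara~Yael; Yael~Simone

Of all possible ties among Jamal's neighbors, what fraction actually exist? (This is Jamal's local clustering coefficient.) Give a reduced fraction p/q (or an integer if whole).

Jamal's neighbors: Wes, Ximena, Yara, and Zara (k = 4).
Possible neighbor pairs: C(4,2) = 6. Edges among them: Wes–Yara, Wes–Zara, Yara–Zara → e = 3.
Clustering(Jamal) = 3/6 = 1/2.

1/2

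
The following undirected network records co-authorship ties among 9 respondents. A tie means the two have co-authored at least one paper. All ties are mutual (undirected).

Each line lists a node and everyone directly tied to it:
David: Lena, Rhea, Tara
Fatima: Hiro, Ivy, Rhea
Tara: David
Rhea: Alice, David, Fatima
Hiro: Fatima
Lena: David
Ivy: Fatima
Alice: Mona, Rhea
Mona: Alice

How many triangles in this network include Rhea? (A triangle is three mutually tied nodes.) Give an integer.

0

Rhea's neighbors are Alice, David, and Fatima, but none of them are tied to each other, so no triangle contains Rhea.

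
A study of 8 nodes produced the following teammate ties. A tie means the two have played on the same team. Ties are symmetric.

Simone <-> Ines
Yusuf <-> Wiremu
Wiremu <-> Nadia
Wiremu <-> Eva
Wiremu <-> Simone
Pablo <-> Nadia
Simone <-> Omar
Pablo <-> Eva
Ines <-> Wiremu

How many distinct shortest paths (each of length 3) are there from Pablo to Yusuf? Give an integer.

The shortest distance is 3. The length-3 paths are: Pablo–Eva–Wiremu–Yusuf; Pablo–Nadia–Wiremu–Yusuf.
That gives 2 distinct shortest paths.

2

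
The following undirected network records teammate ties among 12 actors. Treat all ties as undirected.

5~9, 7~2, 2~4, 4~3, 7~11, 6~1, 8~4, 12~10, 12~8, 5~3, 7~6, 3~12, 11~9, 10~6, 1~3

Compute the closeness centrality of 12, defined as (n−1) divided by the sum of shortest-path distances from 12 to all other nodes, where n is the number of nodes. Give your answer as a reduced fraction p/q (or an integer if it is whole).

Distances from 12: 1:2, 2:3, 3:1, 4:2, 5:2, 6:2, 7:3, 8:1, 9:3, 10:1, 11:4. Sum = 24.
n = 12, so closeness = 11/24.

11/24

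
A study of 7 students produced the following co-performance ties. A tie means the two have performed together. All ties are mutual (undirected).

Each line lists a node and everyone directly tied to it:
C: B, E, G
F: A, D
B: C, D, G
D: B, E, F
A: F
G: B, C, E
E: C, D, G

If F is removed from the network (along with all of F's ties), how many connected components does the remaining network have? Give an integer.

Without F, the remaining ties split the others into: {B, C, D, E, G}; {A}.
That's 2 separate components.

2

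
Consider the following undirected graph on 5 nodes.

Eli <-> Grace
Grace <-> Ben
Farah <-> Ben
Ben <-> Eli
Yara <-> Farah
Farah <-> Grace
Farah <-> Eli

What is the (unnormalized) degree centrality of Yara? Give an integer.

Yara is directly tied to Farah. That is 1 neighbor, so the degree of Yara is 1.

1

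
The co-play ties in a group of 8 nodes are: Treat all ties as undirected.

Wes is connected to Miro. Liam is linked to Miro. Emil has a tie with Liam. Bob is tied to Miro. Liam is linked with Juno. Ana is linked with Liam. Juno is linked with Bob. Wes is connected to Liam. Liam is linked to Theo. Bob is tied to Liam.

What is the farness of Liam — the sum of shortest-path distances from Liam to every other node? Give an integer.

Distances from Liam: Ana:1, Bob:1, Emil:1, Juno:1, Miro:1, Theo:1, Wes:1.
Sum = 1 + 1 + 1 + 1 + 1 + 1 + 1 = 7.

7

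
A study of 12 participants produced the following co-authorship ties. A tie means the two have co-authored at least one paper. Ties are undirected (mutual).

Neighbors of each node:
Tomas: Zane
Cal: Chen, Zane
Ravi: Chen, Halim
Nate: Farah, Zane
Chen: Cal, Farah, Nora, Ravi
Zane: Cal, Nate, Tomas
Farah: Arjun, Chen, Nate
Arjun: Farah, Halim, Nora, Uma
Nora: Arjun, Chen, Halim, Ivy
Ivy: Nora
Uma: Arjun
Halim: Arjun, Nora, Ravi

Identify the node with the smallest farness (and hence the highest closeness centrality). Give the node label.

Farness (sum of distances to all others) for each node — Arjun:22, Cal:25, Chen:20, Farah:21, Halim:26, Ivy:32, Nate:26, Nora:22, Ravi:26, Tomas:38, Uma:32, Zane:28.
The smallest farness is 20, for Chen, so Chen has the highest closeness.

Chen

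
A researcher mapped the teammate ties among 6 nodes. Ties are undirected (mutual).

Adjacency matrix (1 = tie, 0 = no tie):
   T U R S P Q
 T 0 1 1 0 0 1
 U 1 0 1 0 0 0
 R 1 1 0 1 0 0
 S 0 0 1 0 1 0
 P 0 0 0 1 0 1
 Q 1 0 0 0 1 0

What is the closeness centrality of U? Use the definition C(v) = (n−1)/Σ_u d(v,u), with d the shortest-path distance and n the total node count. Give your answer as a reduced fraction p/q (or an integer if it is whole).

Distances from U: P:3, Q:2, R:1, S:2, T:1. Sum = 9.
n = 6, so closeness = 5/9.

5/9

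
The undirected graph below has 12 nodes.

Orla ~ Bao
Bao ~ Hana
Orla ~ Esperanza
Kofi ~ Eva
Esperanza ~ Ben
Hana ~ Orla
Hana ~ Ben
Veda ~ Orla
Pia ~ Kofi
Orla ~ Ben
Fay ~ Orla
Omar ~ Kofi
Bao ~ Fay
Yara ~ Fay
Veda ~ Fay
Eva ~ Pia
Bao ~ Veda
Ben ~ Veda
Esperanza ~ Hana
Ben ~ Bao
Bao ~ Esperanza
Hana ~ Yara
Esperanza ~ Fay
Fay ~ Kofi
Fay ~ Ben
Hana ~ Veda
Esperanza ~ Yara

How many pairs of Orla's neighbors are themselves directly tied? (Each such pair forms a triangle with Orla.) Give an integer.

Orla's neighbors: Bao, Ben, Esperanza, Fay, Hana, and Veda.
Neighbor pairs that are themselves tied: Orla–Bao–Ben; Orla–Bao–Esperanza; Orla–Bao–Fay; Orla–Bao–Hana; Orla–Bao–Veda; Orla–Ben–Esperanza; Orla–Ben–Fay; Orla–Ben–Hana; Orla–Ben–Veda; Orla–Esperanza–Fay; Orla–Esperanza–Hana; Orla–Fay–Veda; Orla–Hana–Veda. Each forms one triangle with Orla, for 13 in total.

13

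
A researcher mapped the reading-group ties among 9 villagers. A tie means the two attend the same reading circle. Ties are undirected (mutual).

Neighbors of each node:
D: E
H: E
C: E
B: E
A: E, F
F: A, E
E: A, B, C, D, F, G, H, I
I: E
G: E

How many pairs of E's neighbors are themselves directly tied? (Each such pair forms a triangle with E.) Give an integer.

1

E's neighbors: A, B, C, D, F, G, H, and I.
Neighbor pairs that are themselves tied: E–A–F. Each forms one triangle with E, for 1 in total.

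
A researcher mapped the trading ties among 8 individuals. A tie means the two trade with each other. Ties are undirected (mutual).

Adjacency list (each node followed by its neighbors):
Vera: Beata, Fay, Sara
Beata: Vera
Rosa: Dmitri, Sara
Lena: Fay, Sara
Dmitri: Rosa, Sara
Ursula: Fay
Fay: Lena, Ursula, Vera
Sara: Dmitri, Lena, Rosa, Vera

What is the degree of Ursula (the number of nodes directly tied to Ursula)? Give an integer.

Ursula is directly tied to Fay. That is 1 neighbor, so the degree of Ursula is 1.

1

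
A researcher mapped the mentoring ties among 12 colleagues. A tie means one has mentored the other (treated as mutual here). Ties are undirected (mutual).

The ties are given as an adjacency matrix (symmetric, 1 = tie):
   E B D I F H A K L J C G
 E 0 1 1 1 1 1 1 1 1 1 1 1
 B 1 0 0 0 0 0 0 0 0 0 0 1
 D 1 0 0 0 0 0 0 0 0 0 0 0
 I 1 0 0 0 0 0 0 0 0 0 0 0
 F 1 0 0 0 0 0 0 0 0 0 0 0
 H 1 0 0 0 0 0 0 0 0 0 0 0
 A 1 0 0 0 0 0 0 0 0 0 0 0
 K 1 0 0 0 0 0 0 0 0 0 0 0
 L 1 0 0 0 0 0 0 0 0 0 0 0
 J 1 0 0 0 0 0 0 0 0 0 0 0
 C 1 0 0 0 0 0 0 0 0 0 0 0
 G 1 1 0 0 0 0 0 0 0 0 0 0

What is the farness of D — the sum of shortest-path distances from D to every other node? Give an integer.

Distances from D: A:2, B:2, C:2, E:1, F:2, G:2, H:2, I:2, J:2, K:2, L:2.
Sum = 2 + 2 + 2 + 1 + 2 + 2 + 2 + 2 + 2 + 2 + 2 = 21.

21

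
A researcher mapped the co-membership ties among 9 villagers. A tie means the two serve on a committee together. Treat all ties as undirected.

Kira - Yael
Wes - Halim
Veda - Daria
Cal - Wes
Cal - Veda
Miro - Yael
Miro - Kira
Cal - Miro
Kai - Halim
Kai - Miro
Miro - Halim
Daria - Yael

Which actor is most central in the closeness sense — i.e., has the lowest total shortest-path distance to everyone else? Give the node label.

Farness (sum of distances to all others) for each node — Cal:13, Daria:17, Halim:15, Kai:16, Kira:16, Miro:11, Veda:17, Wes:17, Yael:14.
The smallest farness is 11, for Miro, so Miro has the highest closeness.

Miro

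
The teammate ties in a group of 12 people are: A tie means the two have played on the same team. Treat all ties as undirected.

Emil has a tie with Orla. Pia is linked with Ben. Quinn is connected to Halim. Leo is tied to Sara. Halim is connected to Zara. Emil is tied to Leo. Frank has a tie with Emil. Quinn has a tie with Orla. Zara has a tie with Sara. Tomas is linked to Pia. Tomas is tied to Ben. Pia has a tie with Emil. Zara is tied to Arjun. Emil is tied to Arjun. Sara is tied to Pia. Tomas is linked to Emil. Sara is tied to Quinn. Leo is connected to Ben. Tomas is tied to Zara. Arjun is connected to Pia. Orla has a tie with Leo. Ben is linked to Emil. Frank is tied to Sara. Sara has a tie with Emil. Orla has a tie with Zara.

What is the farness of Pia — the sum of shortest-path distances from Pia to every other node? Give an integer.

18

Distances from Pia: Arjun:1, Ben:1, Emil:1, Frank:2, Halim:3, Leo:2, Orla:2, Quinn:2, Sara:1, Tomas:1, Zara:2.
Sum = 1 + 1 + 1 + 2 + 3 + 2 + 2 + 2 + 1 + 1 + 2 = 18.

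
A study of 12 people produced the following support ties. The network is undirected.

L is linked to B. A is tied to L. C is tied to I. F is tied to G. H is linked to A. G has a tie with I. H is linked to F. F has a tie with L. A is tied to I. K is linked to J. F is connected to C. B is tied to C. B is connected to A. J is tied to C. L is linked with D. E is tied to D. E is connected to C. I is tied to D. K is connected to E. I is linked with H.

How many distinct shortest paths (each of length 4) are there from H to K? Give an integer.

The shortest distance is 4. The length-4 paths are: H–F–C–E–K; H–I–C–E–K; H–I–D–E–K; H–F–C–J–K; H–I–C–J–K.
That gives 5 distinct shortest paths.

5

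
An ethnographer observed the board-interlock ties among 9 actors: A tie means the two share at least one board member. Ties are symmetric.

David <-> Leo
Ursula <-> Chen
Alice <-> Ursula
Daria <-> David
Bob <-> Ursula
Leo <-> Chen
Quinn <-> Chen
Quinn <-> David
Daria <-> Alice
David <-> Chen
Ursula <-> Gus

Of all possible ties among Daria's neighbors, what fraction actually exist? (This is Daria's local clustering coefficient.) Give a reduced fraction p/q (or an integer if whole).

Daria's neighbors: Alice and David (k = 2).
Possible neighbor pairs: C(2,2) = 1. Edges among them: none → e = 0.
Clustering(Daria) = 0/1.

0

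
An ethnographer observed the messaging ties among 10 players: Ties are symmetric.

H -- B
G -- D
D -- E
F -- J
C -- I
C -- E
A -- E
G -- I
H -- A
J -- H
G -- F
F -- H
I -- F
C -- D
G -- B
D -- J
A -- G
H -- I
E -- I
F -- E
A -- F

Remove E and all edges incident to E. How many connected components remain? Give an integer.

1

E's neighbors (A, C, D, F, and I) remain reachable from one another through other ties, so the rest of the network stays in one piece.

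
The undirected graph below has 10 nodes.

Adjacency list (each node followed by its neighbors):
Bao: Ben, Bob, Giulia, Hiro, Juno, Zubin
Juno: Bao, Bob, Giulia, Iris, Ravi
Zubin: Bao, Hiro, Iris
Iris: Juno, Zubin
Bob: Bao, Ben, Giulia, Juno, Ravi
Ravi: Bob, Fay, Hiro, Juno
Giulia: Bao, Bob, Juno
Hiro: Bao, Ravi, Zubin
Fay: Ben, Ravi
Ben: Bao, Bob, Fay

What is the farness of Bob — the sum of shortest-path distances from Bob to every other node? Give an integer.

Distances from Bob: Bao:1, Ben:1, Fay:2, Giulia:1, Hiro:2, Iris:2, Juno:1, Ravi:1, Zubin:2.
Sum = 1 + 1 + 2 + 1 + 2 + 2 + 1 + 1 + 2 = 13.

13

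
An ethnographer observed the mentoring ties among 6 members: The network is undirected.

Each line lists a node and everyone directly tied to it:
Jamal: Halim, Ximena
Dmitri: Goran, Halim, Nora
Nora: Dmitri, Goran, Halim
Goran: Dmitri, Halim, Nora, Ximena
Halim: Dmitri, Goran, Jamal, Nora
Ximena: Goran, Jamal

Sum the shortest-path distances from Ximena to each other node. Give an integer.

Distances from Ximena: Dmitri:2, Goran:1, Halim:2, Jamal:1, Nora:2.
Sum = 2 + 1 + 2 + 1 + 2 = 8.

8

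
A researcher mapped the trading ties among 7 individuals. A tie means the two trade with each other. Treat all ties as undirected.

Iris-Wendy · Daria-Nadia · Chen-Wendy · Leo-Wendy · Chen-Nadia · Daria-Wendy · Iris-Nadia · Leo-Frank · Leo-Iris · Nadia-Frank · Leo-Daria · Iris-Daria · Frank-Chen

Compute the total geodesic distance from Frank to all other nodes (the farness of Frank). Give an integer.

Distances from Frank: Chen:1, Daria:2, Iris:2, Leo:1, Nadia:1, Wendy:2.
Sum = 1 + 2 + 2 + 1 + 1 + 2 = 9.

9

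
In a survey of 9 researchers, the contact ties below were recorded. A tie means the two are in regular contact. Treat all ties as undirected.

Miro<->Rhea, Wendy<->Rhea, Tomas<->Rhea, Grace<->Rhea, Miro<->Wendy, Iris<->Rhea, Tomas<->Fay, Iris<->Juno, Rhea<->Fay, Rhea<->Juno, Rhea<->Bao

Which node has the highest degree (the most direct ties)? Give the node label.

Rhea

Degrees — Bao:1, Fay:2, Grace:1, Iris:2, Juno:2, Miro:2, Rhea:8, Tomas:2, Wendy:2.
The maximum is 8, attained only by Rhea.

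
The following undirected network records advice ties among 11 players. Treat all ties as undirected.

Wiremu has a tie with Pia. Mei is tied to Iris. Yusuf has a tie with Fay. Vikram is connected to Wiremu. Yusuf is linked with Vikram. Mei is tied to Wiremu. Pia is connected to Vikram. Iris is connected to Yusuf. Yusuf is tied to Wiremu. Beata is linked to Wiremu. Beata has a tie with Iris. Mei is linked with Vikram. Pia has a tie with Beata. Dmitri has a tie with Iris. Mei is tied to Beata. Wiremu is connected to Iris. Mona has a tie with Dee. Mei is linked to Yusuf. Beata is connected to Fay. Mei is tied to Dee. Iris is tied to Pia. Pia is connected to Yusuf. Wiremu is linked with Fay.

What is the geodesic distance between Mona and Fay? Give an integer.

One shortest route is Mona – Dee – Mei – Yusuf – Fay, which uses 4 edges, and at distance 3 from Mona we only reach {Beata, Iris, Vikram, Wiremu, Yusuf}, which does not include Fay. So d(Mona,Fay) = 4.

4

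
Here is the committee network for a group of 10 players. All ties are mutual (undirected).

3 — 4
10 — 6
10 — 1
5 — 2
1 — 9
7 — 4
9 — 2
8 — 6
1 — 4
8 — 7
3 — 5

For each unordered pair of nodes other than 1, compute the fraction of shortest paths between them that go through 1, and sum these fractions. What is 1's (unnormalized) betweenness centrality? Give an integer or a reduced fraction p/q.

Pairs whose geodesics pass through 1 — 7–2: 1/2; 7–9: 1; 7–10: 1/2; 4–2: 1/2; 4–9: 1; 4–10: 1; 4–6: 1/2; 3–9: 1/2; 3–10: 1; 3–6: 1/2; 5–10: 2/2; 5–6: 2/3; 2–10: 1; 2–6: 1 … (+4 more pairs).
All other pairs contribute 0.
Summing the contributions gives betweenness(1) = 43/3.

43/3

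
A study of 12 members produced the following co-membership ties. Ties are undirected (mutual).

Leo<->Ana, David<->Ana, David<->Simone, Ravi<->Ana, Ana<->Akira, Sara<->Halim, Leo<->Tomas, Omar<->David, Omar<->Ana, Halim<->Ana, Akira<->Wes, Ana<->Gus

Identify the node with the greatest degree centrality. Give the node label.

Ana

Degrees — Akira:2, Ana:7, David:3, Gus:1, Halim:2, Leo:2, Omar:2, Ravi:1, Sara:1, Simone:1, Tomas:1, Wes:1.
The maximum is 7, attained only by Ana.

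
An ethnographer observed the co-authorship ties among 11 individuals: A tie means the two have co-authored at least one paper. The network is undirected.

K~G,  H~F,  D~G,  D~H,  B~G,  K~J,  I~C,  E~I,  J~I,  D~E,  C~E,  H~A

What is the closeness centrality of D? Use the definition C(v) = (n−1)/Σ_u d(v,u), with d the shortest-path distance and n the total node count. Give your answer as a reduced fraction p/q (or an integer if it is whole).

5/9

Distances from D: A:2, B:2, C:2, E:1, F:2, G:1, H:1, I:2, J:3, K:2. Sum = 18.
n = 11, so closeness = 10/18 = 5/9.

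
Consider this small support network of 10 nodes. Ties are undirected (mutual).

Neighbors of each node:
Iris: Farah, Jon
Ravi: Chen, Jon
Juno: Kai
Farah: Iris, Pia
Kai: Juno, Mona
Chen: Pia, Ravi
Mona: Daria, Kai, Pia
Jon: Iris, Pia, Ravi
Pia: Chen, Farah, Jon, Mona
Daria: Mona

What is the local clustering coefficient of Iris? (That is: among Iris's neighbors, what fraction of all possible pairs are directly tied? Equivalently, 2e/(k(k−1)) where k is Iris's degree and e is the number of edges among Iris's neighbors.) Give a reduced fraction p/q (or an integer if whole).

0

Iris's neighbors: Farah and Jon (k = 2).
Possible neighbor pairs: C(2,2) = 1. Edges among them: none → e = 0.
Clustering(Iris) = 0/1.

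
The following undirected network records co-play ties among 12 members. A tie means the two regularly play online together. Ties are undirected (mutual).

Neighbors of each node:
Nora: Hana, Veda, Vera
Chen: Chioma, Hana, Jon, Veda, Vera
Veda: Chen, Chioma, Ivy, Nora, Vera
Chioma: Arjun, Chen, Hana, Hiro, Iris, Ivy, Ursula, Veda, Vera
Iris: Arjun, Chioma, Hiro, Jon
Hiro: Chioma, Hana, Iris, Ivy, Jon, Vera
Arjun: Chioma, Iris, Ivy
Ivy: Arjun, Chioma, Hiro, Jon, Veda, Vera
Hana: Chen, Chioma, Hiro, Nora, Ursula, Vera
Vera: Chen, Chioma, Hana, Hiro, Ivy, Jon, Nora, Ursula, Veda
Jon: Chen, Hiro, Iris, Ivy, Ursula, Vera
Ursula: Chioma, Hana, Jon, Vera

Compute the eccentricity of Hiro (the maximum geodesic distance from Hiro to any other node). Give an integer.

2

Distances from Hiro: Arjun:2, Chen:2, Chioma:1, Hana:1, Iris:1, Ivy:1, Jon:1, Nora:2, Ursula:2, Veda:2, Vera:1.
The largest is 2 (to Veda, Chen, Arjun, Ursula, and Nora), so the eccentricity of Hiro is 2.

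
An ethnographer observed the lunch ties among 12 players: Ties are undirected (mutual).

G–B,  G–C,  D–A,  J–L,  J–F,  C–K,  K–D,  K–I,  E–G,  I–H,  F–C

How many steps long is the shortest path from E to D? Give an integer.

4

One shortest route is E – G – C – K – D, which uses 4 edges, and at distance 3 from E we only reach {F, K}, which does not include D. So d(E,D) = 4.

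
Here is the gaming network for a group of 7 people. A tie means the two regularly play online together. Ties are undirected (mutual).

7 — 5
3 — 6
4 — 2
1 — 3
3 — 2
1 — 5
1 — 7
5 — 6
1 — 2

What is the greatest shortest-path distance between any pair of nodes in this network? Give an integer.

3

Eccentricity of each node (its greatest distance to any other): 1:2, 2:2, 3:2, 4:3, 5:3, 6:3, 7:3.
The maximum eccentricity is 3, realized for instance by the pair 4–6 via 4 – 2 – 3 – 6. So the diameter is 3.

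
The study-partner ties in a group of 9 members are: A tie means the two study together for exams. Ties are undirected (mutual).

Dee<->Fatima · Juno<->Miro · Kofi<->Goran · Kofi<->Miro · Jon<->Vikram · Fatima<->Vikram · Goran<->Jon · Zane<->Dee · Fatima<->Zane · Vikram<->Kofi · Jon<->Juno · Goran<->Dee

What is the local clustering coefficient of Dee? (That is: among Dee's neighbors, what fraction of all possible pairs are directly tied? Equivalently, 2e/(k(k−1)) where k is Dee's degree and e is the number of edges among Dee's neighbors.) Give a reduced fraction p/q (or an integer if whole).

1/3

Dee's neighbors: Fatima, Goran, and Zane (k = 3).
Possible neighbor pairs: C(3,2) = 3. Edges among them: Fatima–Zane → e = 1.
Clustering(Dee) = 1/3.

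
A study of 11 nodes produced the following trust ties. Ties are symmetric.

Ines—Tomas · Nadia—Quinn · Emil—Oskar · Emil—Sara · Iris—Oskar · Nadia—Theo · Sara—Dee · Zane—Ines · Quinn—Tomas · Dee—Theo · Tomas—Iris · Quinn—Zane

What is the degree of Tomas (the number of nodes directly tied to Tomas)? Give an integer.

3

Tomas is directly tied to Ines, Iris, and Quinn. That is 3 neighbors, so the degree of Tomas is 3.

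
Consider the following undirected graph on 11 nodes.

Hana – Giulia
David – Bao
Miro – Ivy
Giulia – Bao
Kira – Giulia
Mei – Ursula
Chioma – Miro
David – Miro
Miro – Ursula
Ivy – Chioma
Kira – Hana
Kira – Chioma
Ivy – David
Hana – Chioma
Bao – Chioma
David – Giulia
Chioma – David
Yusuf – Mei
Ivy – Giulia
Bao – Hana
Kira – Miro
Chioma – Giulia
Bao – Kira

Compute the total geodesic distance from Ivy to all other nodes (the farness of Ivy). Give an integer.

Distances from Ivy: Bao:2, Chioma:1, David:1, Giulia:1, Hana:2, Kira:2, Mei:3, Miro:1, Ursula:2, Yusuf:4.
Sum = 2 + 1 + 1 + 1 + 2 + 2 + 3 + 1 + 2 + 4 = 19.

19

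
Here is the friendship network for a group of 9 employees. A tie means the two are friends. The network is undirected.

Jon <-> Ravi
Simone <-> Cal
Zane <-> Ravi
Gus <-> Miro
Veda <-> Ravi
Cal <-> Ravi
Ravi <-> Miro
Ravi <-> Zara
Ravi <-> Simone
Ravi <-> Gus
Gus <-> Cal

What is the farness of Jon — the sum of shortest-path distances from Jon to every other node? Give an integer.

Distances from Jon: Cal:2, Gus:2, Miro:2, Ravi:1, Simone:2, Veda:2, Zane:2, Zara:2.
Sum = 2 + 2 + 2 + 1 + 2 + 2 + 2 + 2 = 15.

15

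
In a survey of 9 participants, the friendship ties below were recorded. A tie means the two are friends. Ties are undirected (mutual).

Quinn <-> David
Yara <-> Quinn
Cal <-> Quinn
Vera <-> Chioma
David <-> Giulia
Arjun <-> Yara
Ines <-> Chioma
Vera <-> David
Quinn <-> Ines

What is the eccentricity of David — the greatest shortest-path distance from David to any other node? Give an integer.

Distances from David: Arjun:3, Cal:2, Chioma:2, Giulia:1, Ines:2, Quinn:1, Vera:1, Yara:2.
The largest is 3 (to Arjun), so the eccentricity of David is 3.

3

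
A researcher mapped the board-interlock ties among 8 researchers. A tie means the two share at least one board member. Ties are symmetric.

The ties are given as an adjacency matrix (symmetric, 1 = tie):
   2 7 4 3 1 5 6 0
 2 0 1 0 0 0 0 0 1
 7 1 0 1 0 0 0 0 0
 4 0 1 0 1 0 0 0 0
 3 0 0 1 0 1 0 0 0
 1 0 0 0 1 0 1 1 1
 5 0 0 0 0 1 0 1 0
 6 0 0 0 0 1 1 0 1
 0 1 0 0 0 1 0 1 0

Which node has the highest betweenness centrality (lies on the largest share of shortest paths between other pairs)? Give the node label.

1

Unnormalized betweenness of each node: 0:17/3, 1:23/3, 2:11/3, 3:13/3, 4:7/3, 5:0, 6:4/3, 7:2.
1 has the largest value, 23/3, making it the main broker — the node through which the most shortest paths run.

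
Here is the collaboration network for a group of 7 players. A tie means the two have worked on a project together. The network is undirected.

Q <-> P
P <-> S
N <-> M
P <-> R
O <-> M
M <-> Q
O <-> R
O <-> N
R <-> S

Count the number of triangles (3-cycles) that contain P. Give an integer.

P's neighbors: Q, R, and S.
Neighbor pairs that are themselves tied: P–R–S. Each forms one triangle with P, for 1 in total.

1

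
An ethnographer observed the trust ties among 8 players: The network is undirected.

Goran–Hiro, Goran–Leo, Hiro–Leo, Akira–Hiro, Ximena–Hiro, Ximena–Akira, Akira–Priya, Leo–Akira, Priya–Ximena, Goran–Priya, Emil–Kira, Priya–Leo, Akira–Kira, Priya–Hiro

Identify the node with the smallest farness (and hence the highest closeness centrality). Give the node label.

Farness (sum of distances to all others) for each node — Akira:9, Emil:19, Goran:14, Hiro:10, Kira:13, Leo:11, Priya:10, Ximena:12.
The smallest farness is 9, for Akira, so Akira has the highest closeness.

Akira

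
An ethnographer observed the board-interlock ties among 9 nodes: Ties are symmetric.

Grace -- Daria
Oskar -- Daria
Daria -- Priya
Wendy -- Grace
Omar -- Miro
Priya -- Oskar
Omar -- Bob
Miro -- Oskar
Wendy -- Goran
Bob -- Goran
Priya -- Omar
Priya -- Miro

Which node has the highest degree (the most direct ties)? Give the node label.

Degrees — Bob:2, Daria:3, Goran:2, Grace:2, Miro:3, Omar:3, Oskar:3, Priya:4, Wendy:2.
The maximum is 4, attained only by Priya.

Priya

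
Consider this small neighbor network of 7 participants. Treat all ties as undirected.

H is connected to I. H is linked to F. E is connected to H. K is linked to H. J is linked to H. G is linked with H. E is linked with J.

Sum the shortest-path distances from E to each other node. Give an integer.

Distances from E: F:2, G:2, H:1, I:2, J:1, K:2.
Sum = 2 + 2 + 1 + 2 + 1 + 2 = 10.

10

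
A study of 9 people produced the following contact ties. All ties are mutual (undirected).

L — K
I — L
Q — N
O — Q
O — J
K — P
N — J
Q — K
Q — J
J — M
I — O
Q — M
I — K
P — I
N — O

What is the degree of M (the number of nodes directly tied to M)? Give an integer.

M is directly tied to J and Q. That is 2 neighbors, so the degree of M is 2.

2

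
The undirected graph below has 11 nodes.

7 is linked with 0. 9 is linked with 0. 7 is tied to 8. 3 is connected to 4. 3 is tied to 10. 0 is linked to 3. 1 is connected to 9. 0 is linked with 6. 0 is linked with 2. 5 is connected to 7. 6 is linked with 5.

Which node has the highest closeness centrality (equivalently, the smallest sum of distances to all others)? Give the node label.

0

Farness (sum of distances to all others) for each node — 0:15, 1:31, 2:24, 3:20, 4:29, 5:27, 6:22, 7:20, 8:29, 9:22, 10:29.
The smallest farness is 15, for 0, so 0 has the highest closeness.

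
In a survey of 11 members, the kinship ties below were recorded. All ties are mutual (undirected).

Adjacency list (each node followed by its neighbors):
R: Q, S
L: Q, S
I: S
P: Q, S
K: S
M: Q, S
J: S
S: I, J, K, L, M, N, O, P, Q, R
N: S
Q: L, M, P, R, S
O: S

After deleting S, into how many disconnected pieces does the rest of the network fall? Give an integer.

6

Without S, the remaining ties split the others into: {L, M, P, Q, R}; {J}; {K}; {N}; {I}; {O}.
That's 6 separate components.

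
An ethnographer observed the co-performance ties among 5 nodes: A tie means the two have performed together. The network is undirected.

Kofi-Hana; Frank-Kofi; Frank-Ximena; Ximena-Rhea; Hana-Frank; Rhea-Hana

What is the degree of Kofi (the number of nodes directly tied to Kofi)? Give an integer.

Kofi is directly tied to Frank and Hana. That is 2 neighbors, so the degree of Kofi is 2.

2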